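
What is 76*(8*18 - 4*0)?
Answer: 10944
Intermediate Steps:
76*(8*18 - 4*0) = 76*(144 + 0) = 76*144 = 10944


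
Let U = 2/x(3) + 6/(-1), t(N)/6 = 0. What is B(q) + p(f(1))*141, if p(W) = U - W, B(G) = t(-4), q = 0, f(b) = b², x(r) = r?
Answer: -893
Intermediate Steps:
t(N) = 0 (t(N) = 6*0 = 0)
U = -16/3 (U = 2/3 + 6/(-1) = 2*(⅓) + 6*(-1) = ⅔ - 6 = -16/3 ≈ -5.3333)
B(G) = 0
p(W) = -16/3 - W
B(q) + p(f(1))*141 = 0 + (-16/3 - 1*1²)*141 = 0 + (-16/3 - 1*1)*141 = 0 + (-16/3 - 1)*141 = 0 - 19/3*141 = 0 - 893 = -893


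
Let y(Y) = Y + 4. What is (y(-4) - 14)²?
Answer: 196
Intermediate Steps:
y(Y) = 4 + Y
(y(-4) - 14)² = ((4 - 4) - 14)² = (0 - 14)² = (-14)² = 196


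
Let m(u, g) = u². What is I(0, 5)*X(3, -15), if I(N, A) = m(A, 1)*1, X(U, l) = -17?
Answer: -425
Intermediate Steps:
I(N, A) = A² (I(N, A) = A²*1 = A²)
I(0, 5)*X(3, -15) = 5²*(-17) = 25*(-17) = -425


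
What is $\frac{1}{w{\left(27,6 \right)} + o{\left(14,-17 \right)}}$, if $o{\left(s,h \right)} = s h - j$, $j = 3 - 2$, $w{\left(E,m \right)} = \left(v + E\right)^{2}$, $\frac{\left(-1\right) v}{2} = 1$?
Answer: $\frac{1}{386} \approx 0.0025907$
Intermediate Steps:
$v = -2$ ($v = \left(-2\right) 1 = -2$)
$w{\left(E,m \right)} = \left(-2 + E\right)^{2}$
$j = 1$
$o{\left(s,h \right)} = -1 + h s$ ($o{\left(s,h \right)} = s h - 1 = h s - 1 = -1 + h s$)
$\frac{1}{w{\left(27,6 \right)} + o{\left(14,-17 \right)}} = \frac{1}{\left(-2 + 27\right)^{2} - 239} = \frac{1}{25^{2} - 239} = \frac{1}{625 - 239} = \frac{1}{386}$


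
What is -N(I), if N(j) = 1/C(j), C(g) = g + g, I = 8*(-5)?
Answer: 1/80 ≈ 0.012500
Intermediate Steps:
I = -40
C(g) = 2*g
N(j) = 1/(2*j)
-N(I) = -1/(2*(-40)) = -(-1)/(2*40) = -1*(-1/80) = 1/80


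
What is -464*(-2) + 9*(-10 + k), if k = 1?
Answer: 847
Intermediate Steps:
-464*(-2) + 9*(-10 + k) = -464*(-2) + 9*(-10 + 1) = 928 + 9*(-9) = 928 - 81 = 847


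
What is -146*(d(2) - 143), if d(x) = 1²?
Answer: 20732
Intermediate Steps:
d(x) = 1
-146*(d(2) - 143) = -146*(1 - 143) = -146*(-142) = 20732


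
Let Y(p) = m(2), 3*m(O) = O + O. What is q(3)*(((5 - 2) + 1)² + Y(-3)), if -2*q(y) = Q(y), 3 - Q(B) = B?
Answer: 0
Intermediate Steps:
Q(B) = 3 - B
q(y) = -3/2 + y/2 (q(y) = -(3 - y)/2 = -3/2 + y/2)
m(O) = 2*O/3 (m(O) = (O + O)/3 = (2*O)/3 = 2*O/3)
Y(p) = 4/3 (Y(p) = (⅔)*2 = 4/3)
q(3)*(((5 - 2) + 1)² + Y(-3)) = (-3/2 + (½)*3)*(((5 - 2) + 1)² + 4/3) = (-3/2 + 3/2)*((3 + 1)² + 4/3) = 0*(4² + 4/3) = 0*(16 + 4/3) = 0*(52/3) = 0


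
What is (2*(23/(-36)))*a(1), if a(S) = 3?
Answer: -23/6 ≈ -3.8333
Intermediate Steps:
(2*(23/(-36)))*a(1) = (2*(23/(-36)))*3 = (2*(23*(-1/36)))*3 = (2*(-23/36))*3 = -23/18*3 = -23/6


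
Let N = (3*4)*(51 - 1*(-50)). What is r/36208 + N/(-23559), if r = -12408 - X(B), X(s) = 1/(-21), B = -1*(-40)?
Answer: -2353421323/5971169904 ≈ -0.39413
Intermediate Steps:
B = 40
X(s) = -1/21
N = 1212 (N = 12*(51 + 50) = 12*101 = 1212)
r = -260567/21 (r = -12408 - 1*(-1/21) = -12408 + 1/21 = -260567/21 ≈ -12408.)
r/36208 + N/(-23559) = -260567/21/36208 + 1212/(-23559) = -260567/21*1/36208 + 1212*(-1/23559) = -260567/760368 - 404/7853 = -2353421323/5971169904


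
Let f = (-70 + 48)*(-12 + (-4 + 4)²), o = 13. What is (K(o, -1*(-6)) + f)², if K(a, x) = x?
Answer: 72900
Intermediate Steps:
f = 264 (f = -22*(-12 + 0²) = -22*(-12 + 0) = -22*(-12) = 264)
(K(o, -1*(-6)) + f)² = (-1*(-6) + 264)² = (6 + 264)² = 270² = 72900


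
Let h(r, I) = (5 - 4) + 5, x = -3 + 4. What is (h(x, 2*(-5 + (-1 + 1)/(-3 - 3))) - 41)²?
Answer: 1225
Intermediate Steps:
x = 1
h(r, I) = 6 (h(r, I) = 1 + 5 = 6)
(h(x, 2*(-5 + (-1 + 1)/(-3 - 3))) - 41)² = (6 - 41)² = (-35)² = 1225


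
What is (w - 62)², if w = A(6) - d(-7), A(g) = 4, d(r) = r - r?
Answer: 3364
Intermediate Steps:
d(r) = 0
w = 4 (w = 4 - 1*0 = 4 + 0 = 4)
(w - 62)² = (4 - 62)² = (-58)² = 3364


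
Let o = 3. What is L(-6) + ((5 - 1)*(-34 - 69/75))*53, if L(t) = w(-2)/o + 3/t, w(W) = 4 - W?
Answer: -370077/50 ≈ -7401.5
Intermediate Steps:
L(t) = 2 + 3/t (L(t) = (4 - 1*(-2))/3 + 3/t = (4 + 2)*(1/3) + 3/t = 6*(1/3) + 3/t = 2 + 3/t)
L(-6) + ((5 - 1)*(-34 - 69/75))*53 = (2 + 3/(-6)) + ((5 - 1)*(-34 - 69/75))*53 = (2 + 3*(-1/6)) + (4*(-34 - 69*1/75))*53 = (2 - 1/2) + (4*(-34 - 23/25))*53 = 3/2 + (4*(-873/25))*53 = 3/2 - 3492/25*53 = 3/2 - 185076/25 = -370077/50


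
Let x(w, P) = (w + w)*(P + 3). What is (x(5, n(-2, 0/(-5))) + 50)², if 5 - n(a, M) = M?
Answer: 16900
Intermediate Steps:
n(a, M) = 5 - M
x(w, P) = 2*w*(3 + P) (x(w, P) = (2*w)*(3 + P) = 2*w*(3 + P))
(x(5, n(-2, 0/(-5))) + 50)² = (2*5*(3 + (5 - 0/(-5))) + 50)² = (2*5*(3 + (5 - 0*(-1)/5)) + 50)² = (2*5*(3 + (5 - 1*0)) + 50)² = (2*5*(3 + (5 + 0)) + 50)² = (2*5*(3 + 5) + 50)² = (2*5*8 + 50)² = (80 + 50)² = 130² = 16900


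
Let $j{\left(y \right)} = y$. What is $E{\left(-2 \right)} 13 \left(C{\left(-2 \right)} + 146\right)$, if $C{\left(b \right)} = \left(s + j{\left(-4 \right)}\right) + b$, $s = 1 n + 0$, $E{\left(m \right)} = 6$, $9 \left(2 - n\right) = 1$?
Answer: $\frac{33202}{3} \approx 11067.0$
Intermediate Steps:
$n = \frac{17}{9}$ ($n = 2 - \frac{1}{9} = \frac{17}{9} \approx 1.8889$)
$s = \frac{17}{9}$ ($s = 1 \cdot \frac{17}{9} + 0 = \frac{17}{9} + 0 = \frac{17}{9} \approx 1.8889$)
$C{\left(b \right)} = - \frac{19}{9} + b$ ($C{\left(b \right)} = \left(\frac{17}{9} - 4\right) + b = - \frac{19}{9} + b$)
$E{\left(-2 \right)} 13 \left(C{\left(-2 \right)} + 146\right) = 6 \cdot 13 \left(\left(- \frac{19}{9} - 2\right) + 146\right) = 78 \left(- \frac{37}{9} + 146\right) = 78 \cdot \frac{1277}{9} = \frac{33202}{3}$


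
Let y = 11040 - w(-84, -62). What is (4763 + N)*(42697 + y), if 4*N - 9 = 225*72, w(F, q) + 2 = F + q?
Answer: 1900038985/4 ≈ 4.7501e+8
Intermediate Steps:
w(F, q) = -2 + F + q (w(F, q) = -2 + (F + q) = -2 + F + q)
N = 16209/4 (N = 9/4 + (225*72)/4 = 9/4 + (1/4)*16200 = 9/4 + 4050 = 16209/4 ≈ 4052.3)
y = 11188 (y = 11040 - (-2 - 84 - 62) = 11040 - 1*(-148) = 11040 + 148 = 11188)
(4763 + N)*(42697 + y) = (4763 + 16209/4)*(42697 + 11188) = (35261/4)*53885 = 1900038985/4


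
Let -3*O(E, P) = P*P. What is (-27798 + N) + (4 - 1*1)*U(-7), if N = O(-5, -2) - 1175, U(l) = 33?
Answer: -86626/3 ≈ -28875.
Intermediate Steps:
O(E, P) = -P²/3 (O(E, P) = -P*P/3 = -P²/3)
N = -3529/3 (N = -⅓*(-2)² - 1175 = -⅓*4 - 1175 = -4/3 - 1175 = -3529/3 ≈ -1176.3)
(-27798 + N) + (4 - 1*1)*U(-7) = (-27798 - 3529/3) + (4 - 1*1)*33 = -86923/3 + (4 - 1)*33 = -86923/3 + 3*33 = -86923/3 + 99 = -86626/3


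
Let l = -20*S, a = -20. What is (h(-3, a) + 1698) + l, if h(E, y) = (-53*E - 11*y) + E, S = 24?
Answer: 1594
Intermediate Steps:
h(E, y) = -52*E - 11*y
l = -480 (l = -20*24 = -480)
(h(-3, a) + 1698) + l = ((-52*(-3) - 11*(-20)) + 1698) - 480 = ((156 + 220) + 1698) - 480 = (376 + 1698) - 480 = 2074 - 480 = 1594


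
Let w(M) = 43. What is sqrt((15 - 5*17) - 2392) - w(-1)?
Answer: -43 + I*sqrt(2462) ≈ -43.0 + 49.619*I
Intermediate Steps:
sqrt((15 - 5*17) - 2392) - w(-1) = sqrt((15 - 5*17) - 2392) - 1*43 = sqrt((15 - 85) - 2392) - 43 = sqrt(-70 - 2392) - 43 = sqrt(-2462) - 43 = I*sqrt(2462) - 43 = -43 + I*sqrt(2462)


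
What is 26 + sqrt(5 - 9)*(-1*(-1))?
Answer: 26 + 2*I ≈ 26.0 + 2.0*I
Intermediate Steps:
26 + sqrt(5 - 9)*(-1*(-1)) = 26 + sqrt(-4)*1 = 26 + (2*I)*1 = 26 + 2*I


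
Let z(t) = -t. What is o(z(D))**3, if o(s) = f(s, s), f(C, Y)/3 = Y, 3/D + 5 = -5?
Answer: 729/1000 ≈ 0.72900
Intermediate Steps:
D = -3/10 (D = 3/(-5 - 5) = 3/(-10) = 3*(-1/10) = -3/10 ≈ -0.30000)
f(C, Y) = 3*Y
o(s) = 3*s
o(z(D))**3 = (3*(-1*(-3/10)))**3 = (3*(3/10))**3 = (9/10)**3 = 729/1000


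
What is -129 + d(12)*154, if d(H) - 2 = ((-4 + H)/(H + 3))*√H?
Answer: 179 + 2464*√3/15 ≈ 463.52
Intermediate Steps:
d(H) = 2 + √H*(-4 + H)/(3 + H) (d(H) = 2 + ((-4 + H)/(H + 3))*√H = 2 + ((-4 + H)/(3 + H))*√H = 2 + √H*(-4 + H)/(3 + H))
-129 + d(12)*154 = -129 + ((6 + 12^(3/2) - 8*√3 + 2*12)/(3 + 12))*154 = -129 + ((6 + 24*√3 - 8*√3 + 24)/15)*154 = -129 + ((30 + 16*√3)/15)*154 = -129 + (2 + 16*√3/15)*154 = -129 + (308 + 2464*√3/15) = 179 + 2464*√3/15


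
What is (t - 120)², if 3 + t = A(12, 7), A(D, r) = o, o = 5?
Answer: 13924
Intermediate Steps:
A(D, r) = 5
t = 2 (t = -3 + 5 = 2)
(t - 120)² = (2 - 120)² = (-118)² = 13924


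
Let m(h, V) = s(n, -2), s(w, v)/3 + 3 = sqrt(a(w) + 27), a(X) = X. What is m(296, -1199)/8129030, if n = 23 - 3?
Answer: -9/8129030 + 3*sqrt(47)/8129030 ≈ 1.4229e-6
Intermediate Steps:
n = 20
s(w, v) = -9 + 3*sqrt(27 + w) (s(w, v) = -9 + 3*sqrt(w + 27) = -9 + 3*sqrt(27 + w))
m(h, V) = -9 + 3*sqrt(47) (m(h, V) = -9 + 3*sqrt(27 + 20) = -9 + 3*sqrt(47))
m(296, -1199)/8129030 = (-9 + 3*sqrt(47))/8129030 = (-9 + 3*sqrt(47))*(1/8129030) = -9/8129030 + 3*sqrt(47)/8129030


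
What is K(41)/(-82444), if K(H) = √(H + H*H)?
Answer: -√1722/82444 ≈ -0.00050334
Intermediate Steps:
K(H) = √(H + H²)
K(41)/(-82444) = √(41*(1 + 41))/(-82444) = √(41*42)*(-1/82444) = √1722*(-1/82444) = -√1722/82444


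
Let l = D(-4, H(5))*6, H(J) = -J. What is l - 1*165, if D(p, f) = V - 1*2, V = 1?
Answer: -171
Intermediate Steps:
D(p, f) = -1 (D(p, f) = 1 - 1*2 = 1 - 2 = -1)
l = -6 (l = -1*6 = -6)
l - 1*165 = -6 - 1*165 = -6 - 165 = -171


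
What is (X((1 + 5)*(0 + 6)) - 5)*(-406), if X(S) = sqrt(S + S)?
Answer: 2030 - 2436*sqrt(2) ≈ -1415.0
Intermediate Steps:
X(S) = sqrt(2)*sqrt(S) (X(S) = sqrt(2*S) = sqrt(2)*sqrt(S))
(X((1 + 5)*(0 + 6)) - 5)*(-406) = (sqrt(2)*sqrt((1 + 5)*(0 + 6)) - 5)*(-406) = (sqrt(2)*sqrt(6*6) - 5)*(-406) = (sqrt(2)*sqrt(36) - 5)*(-406) = (sqrt(2)*6 - 5)*(-406) = (6*sqrt(2) - 5)*(-406) = (-5 + 6*sqrt(2))*(-406) = 2030 - 2436*sqrt(2)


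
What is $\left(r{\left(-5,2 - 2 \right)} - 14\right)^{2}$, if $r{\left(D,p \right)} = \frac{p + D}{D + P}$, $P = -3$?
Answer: $\frac{11449}{64} \approx 178.89$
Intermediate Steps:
$r{\left(D,p \right)} = \frac{D + p}{-3 + D}$ ($r{\left(D,p \right)} = \frac{p + D}{D - 3} = \frac{D + p}{-3 + D}$)
$\left(r{\left(-5,2 - 2 \right)} - 14\right)^{2} = \left(\frac{-5 + \left(2 - 2\right)}{-3 - 5} - 14\right)^{2} = \left(\frac{-5 + 0}{-8} - 14\right)^{2} = \left(\left(- \frac{1}{8}\right) \left(-5\right) - 14\right)^{2} = \left(\frac{5}{8} - 14\right)^{2} = \left(- \frac{107}{8}\right)^{2} = \frac{11449}{64}$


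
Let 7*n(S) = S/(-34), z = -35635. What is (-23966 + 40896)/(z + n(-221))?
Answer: -237020/498877 ≈ -0.47511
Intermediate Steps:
n(S) = -S/238 (n(S) = (S/(-34))/7 = (S*(-1/34))/7 = (-S/34)/7 = -S/238)
(-23966 + 40896)/(z + n(-221)) = (-23966 + 40896)/(-35635 - 1/238*(-221)) = 16930/(-35635 + 13/14) = 16930/(-498877/14) = 16930*(-14/498877) = -237020/498877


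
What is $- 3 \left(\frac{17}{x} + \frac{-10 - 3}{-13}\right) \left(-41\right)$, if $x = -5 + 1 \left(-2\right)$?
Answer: $- \frac{1230}{7} \approx -175.71$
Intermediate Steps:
$x = -7$ ($x = -5 - 2 = -7$)
$- 3 \left(\frac{17}{x} + \frac{-10 - 3}{-13}\right) \left(-41\right) = - 3 \left(\frac{17}{-7} + \frac{-10 - 3}{-13}\right) \left(-41\right) = - 3 \left(17 \left(- \frac{1}{7}\right) - -1\right) \left(-41\right) = - 3 \left(- \frac{17}{7} + 1\right) \left(-41\right) = \left(-3\right) \left(- \frac{10}{7}\right) \left(-41\right) = \frac{30}{7} \left(-41\right) = - \frac{1230}{7}$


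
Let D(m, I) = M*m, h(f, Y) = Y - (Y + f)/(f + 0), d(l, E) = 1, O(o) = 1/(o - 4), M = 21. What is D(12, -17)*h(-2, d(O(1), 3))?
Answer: 126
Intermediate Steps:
O(o) = 1/(-4 + o)
h(f, Y) = Y - (Y + f)/f
D(m, I) = 21*m
D(12, -17)*h(-2, d(O(1), 3)) = (21*12)*(-1 + 1 - 1*1/(-2)) = 252*(-1 + 1 - 1*1*(-1/2)) = 252*(-1 + 1 + 1/2) = 252*(1/2) = 126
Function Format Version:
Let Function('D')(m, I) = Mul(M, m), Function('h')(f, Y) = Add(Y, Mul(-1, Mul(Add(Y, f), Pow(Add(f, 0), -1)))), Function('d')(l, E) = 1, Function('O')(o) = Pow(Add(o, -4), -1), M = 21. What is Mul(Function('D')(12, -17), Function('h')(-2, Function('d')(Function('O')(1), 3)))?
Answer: 126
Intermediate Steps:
Function('O')(o) = Pow(Add(-4, o), -1)
Function('h')(f, Y) = Add(Y, Mul(-1, Pow(f, -1), Add(Y, f))) (Function('h')(f, Y) = Add(Y, Mul(-1, Mul(Add(Y, f), Pow(f, -1)))) = Add(Y, Mul(-1, Mul(Pow(f, -1), Add(Y, f)))) = Add(Y, Mul(-1, Pow(f, -1), Add(Y, f))))
Function('D')(m, I) = Mul(21, m)
Mul(Function('D')(12, -17), Function('h')(-2, Function('d')(Function('O')(1), 3))) = Mul(Mul(21, 12), Add(-1, 1, Mul(-1, 1, Pow(-2, -1)))) = Mul(252, Add(-1, 1, Mul(-1, 1, Rational(-1, 2)))) = Mul(252, Add(-1, 1, Rational(1, 2))) = Mul(252, Rational(1, 2)) = 126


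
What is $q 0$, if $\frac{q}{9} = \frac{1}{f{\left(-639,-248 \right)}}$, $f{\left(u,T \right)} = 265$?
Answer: $0$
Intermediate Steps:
$q = \frac{9}{265} \approx 0.033962$
$q 0 = \frac{9}{265} \cdot 0 = 0$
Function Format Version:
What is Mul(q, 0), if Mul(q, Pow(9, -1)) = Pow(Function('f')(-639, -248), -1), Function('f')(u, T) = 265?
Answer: 0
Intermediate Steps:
q = Rational(9, 265) (q = Mul(9, Pow(265, -1)) = Mul(9, Rational(1, 265)) = Rational(9, 265) ≈ 0.033962)
Mul(q, 0) = Mul(Rational(9, 265), 0) = 0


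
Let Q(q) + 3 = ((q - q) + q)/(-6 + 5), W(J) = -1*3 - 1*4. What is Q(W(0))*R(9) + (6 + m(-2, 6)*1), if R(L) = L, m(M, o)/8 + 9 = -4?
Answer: -62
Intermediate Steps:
m(M, o) = -104 (m(M, o) = -72 + 8*(-4) = -72 - 32 = -104)
W(J) = -7 (W(J) = -3 - 4 = -7)
Q(q) = -3 - q (Q(q) = -3 + ((q - q) + q)/(-6 + 5) = -3 + (0 + q)/(-1) = -3 + q*(-1) = -3 - q)
Q(W(0))*R(9) + (6 + m(-2, 6)*1) = (-3 - 1*(-7))*9 + (6 - 104*1) = (-3 + 7)*9 + (6 - 104) = 4*9 - 98 = 36 - 98 = -62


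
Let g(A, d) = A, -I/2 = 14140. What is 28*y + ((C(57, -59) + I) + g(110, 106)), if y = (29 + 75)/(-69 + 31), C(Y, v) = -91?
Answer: -538415/19 ≈ -28338.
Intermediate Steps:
I = -28280 (I = -2*14140 = -28280)
y = -52/19 (y = 104/(-38) = 104*(-1/38) = -52/19 ≈ -2.7368)
28*y + ((C(57, -59) + I) + g(110, 106)) = 28*(-52/19) + ((-91 - 28280) + 110) = -1456/19 + (-28371 + 110) = -1456/19 - 28261 = -538415/19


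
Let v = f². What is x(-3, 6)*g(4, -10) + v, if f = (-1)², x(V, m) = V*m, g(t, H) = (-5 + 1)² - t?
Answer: -215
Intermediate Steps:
g(t, H) = 16 - t (g(t, H) = (-4)² - t = 16 - t)
f = 1
v = 1 (v = 1² = 1)
x(-3, 6)*g(4, -10) + v = (-3*6)*(16 - 1*4) + 1 = -18*(16 - 4) + 1 = -18*12 + 1 = -216 + 1 = -215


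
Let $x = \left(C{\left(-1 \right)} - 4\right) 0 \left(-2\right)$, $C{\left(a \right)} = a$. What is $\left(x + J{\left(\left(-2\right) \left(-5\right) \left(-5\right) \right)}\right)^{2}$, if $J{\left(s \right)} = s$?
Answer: $2500$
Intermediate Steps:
$x = 0$ ($x = \left(-1 - 4\right) 0 \left(-2\right) = \left(-5\right) 0 = 0$)
$\left(x + J{\left(\left(-2\right) \left(-5\right) \left(-5\right) \right)}\right)^{2} = \left(0 + \left(-2\right) \left(-5\right) \left(-5\right)\right)^{2} = \left(0 + 10 \left(-5\right)\right)^{2} = \left(0 - 50\right)^{2} = \left(-50\right)^{2} = 2500$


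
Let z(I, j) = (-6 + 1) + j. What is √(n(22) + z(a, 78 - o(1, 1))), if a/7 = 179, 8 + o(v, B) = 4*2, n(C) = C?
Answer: √95 ≈ 9.7468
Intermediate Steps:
o(v, B) = 0 (o(v, B) = -8 + 4*2 = -8 + 8 = 0)
a = 1253 (a = 7*179 = 1253)
z(I, j) = -5 + j
√(n(22) + z(a, 78 - o(1, 1))) = √(22 + (-5 + (78 - 1*0))) = √(22 + (-5 + (78 + 0))) = √(22 + (-5 + 78)) = √(22 + 73) = √95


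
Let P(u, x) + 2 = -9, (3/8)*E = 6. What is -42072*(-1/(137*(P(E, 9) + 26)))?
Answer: 14024/685 ≈ 20.473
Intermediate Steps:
E = 16 (E = (8/3)*6 = 16)
P(u, x) = -11 (P(u, x) = -2 - 9 = -11)
-42072*(-1/(137*(P(E, 9) + 26))) = -42072*(-1/(137*(-11 + 26))) = -42072/(15*(-137)) = -42072/(-2055) = -42072*(-1/2055) = 14024/685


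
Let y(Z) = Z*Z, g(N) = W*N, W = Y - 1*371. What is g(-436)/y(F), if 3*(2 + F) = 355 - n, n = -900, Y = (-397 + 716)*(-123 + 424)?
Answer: -375322752/1560001 ≈ -240.59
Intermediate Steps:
Y = 96019 (Y = 319*301 = 96019)
F = 1249/3 (F = -2 + (355 - 1*(-900))/3 = -2 + (355 + 900)/3 = -2 + (1/3)*1255 = -2 + 1255/3 = 1249/3 ≈ 416.33)
W = 95648 (W = 96019 - 1*371 = 96019 - 371 = 95648)
g(N) = 95648*N
y(Z) = Z**2
g(-436)/y(F) = (95648*(-436))/((1249/3)**2) = -41702528/1560001/9 = -41702528*9/1560001 = -375322752/1560001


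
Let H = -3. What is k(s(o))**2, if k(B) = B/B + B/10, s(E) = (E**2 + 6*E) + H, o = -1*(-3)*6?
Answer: 192721/100 ≈ 1927.2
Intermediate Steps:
o = 18 (o = 3*6 = 18)
s(E) = -3 + E**2 + 6*E (s(E) = (E**2 + 6*E) - 3 = -3 + E**2 + 6*E)
k(B) = 1 + B/10 (k(B) = 1 + B*(1/10) = 1 + B/10)
k(s(o))**2 = (1 + (-3 + 18**2 + 6*18)/10)**2 = (1 + (-3 + 324 + 108)/10)**2 = (1 + (1/10)*429)**2 = (1 + 429/10)**2 = (439/10)**2 = 192721/100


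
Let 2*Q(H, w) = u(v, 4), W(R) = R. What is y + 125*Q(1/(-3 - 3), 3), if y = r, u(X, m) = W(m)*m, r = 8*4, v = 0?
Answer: 1032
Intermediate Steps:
r = 32
u(X, m) = m**2 (u(X, m) = m*m = m**2)
y = 32
Q(H, w) = 8 (Q(H, w) = (1/2)*4**2 = (1/2)*16 = 8)
y + 125*Q(1/(-3 - 3), 3) = 32 + 125*8 = 32 + 1000 = 1032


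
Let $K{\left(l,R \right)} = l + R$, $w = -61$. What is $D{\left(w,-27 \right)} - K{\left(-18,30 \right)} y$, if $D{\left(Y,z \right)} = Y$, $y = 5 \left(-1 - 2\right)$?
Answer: $119$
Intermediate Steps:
$K{\left(l,R \right)} = R + l$
$y = -15$ ($y = 5 \left(-3\right) = -15$)
$D{\left(w,-27 \right)} - K{\left(-18,30 \right)} y = -61 - \left(30 - 18\right) \left(-15\right) = -61 - 12 \left(-15\right) = -61 - -180 = -61 + 180 = 119$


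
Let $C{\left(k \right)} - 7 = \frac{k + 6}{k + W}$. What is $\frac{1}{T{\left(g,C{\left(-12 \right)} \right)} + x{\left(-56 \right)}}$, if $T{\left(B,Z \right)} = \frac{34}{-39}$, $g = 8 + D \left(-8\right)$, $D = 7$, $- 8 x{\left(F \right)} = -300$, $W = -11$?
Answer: $\frac{78}{2857} \approx 0.027301$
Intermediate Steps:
$x{\left(F \right)} = \frac{75}{2}$ ($x{\left(F \right)} = \left(- \frac{1}{8}\right) \left(-300\right) = \frac{75}{2}$)
$C{\left(k \right)} = 7 + \frac{6 + k}{-11 + k}$ ($C{\left(k \right)} = 7 + \frac{k + 6}{k - 11} = 7 + \frac{6 + k}{-11 + k}$)
$g = -48$ ($g = 8 + 7 \left(-8\right) = 8 - 56 = -48$)
$T{\left(B,Z \right)} = - \frac{34}{39}$ ($T{\left(B,Z \right)} = 34 \left(- \frac{1}{39}\right) = - \frac{34}{39}$)
$\frac{1}{T{\left(g,C{\left(-12 \right)} \right)} + x{\left(-56 \right)}} = \frac{1}{- \frac{34}{39} + \frac{75}{2}} = \frac{1}{\frac{2857}{78}} = \frac{78}{2857}$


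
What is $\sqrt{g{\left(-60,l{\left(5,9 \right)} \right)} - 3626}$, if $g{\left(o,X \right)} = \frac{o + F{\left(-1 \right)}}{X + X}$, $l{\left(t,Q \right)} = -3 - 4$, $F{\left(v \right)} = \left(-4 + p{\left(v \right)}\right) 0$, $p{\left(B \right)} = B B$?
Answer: $\frac{2 i \sqrt{44366}}{7} \approx 60.181 i$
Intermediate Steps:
$p{\left(B \right)} = B^{2}$
$F{\left(v \right)} = 0$ ($F{\left(v \right)} = \left(-4 + v^{2}\right) 0 = 0$)
$l{\left(t,Q \right)} = -7$
$g{\left(o,X \right)} = \frac{o}{2 X}$ ($g{\left(o,X \right)} = \frac{o + 0}{X + X} = \frac{o}{2 X}$)
$\sqrt{g{\left(-60,l{\left(5,9 \right)} \right)} - 3626} = \sqrt{\frac{1}{2} \left(-60\right) \frac{1}{-7} - 3626} = \sqrt{\frac{1}{2} \left(-60\right) \left(- \frac{1}{7}\right) - 3626} = \sqrt{\frac{30}{7} - 3626} = \sqrt{- \frac{25352}{7}} = \frac{2 i \sqrt{44366}}{7}$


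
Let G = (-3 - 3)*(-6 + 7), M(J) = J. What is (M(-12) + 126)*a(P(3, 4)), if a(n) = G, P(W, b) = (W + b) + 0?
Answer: -684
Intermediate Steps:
G = -6 (G = -6*1 = -6)
P(W, b) = W + b
a(n) = -6
(M(-12) + 126)*a(P(3, 4)) = (-12 + 126)*(-6) = 114*(-6) = -684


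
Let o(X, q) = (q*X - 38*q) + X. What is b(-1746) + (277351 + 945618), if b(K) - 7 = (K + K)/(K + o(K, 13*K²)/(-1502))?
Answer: 49520415208452/40491731 ≈ 1.2230e+6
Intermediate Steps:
o(X, q) = X - 38*q + X*q (o(X, q) = (X*q - 38*q) + X = (-38*q + X*q) + X = X - 38*q + X*q)
b(K) = 7 + 2*K/(-13*K³/1502 + 247*K²/751 + 1501*K/1502) (b(K) = 7 + (K + K)/(K + (K - 494*K² + K*(13*K²))/(-1502)) = 7 + (2*K)/(K + (K - 494*K² + 13*K³)*(-1/1502)) = 7 + (2*K)/(K + (-13*K³/1502 - K/1502 + 247*K²/751)) = 7 + (2*K)/(-13*K³/1502 + 247*K²/751 + 1501*K/1502) = 7 + 2*K/(-13*K³/1502 + 247*K²/751 + 1501*K/1502))
b(-1746) + (277351 + 945618) = (13511 - 91*(-1746)² + 3458*(-1746))/(1501 - 13*(-1746)² + 494*(-1746)) + (277351 + 945618) = (13511 - 91*3048516 - 6037668)/(1501 - 13*3048516 - 862524) + 1222969 = (13511 - 277414956 - 6037668)/(1501 - 39630708 - 862524) + 1222969 = -283439113/(-40491731) + 1222969 = -1/40491731*(-283439113) + 1222969 = 283439113/40491731 + 1222969 = 49520415208452/40491731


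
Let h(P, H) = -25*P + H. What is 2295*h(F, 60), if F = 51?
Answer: -2788425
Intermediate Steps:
h(P, H) = H - 25*P
2295*h(F, 60) = 2295*(60 - 25*51) = 2295*(60 - 1275) = 2295*(-1215) = -2788425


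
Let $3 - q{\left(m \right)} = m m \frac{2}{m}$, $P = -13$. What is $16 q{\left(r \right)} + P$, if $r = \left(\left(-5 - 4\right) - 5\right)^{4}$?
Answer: $-1229277$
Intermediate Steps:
$r = 38416$ ($r = \left(-9 - 5\right)^{4} = \left(-14\right)^{4} = 38416$)
$q{\left(m \right)} = 3 - 2 m$ ($q{\left(m \right)} = 3 - m m \frac{2}{m} = 3 - m^{2} \frac{2}{m} = 3 - 2 m$)
$16 q{\left(r \right)} + P = 16 \left(3 - 76832\right) - 13 = 16 \left(-76829\right) - 13 = -1229264 - 13 = -1229277$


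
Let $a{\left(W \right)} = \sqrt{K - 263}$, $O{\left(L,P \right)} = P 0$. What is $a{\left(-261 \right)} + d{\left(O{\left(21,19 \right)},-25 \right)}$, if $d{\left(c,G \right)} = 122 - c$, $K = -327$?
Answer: $122 + i \sqrt{590} \approx 122.0 + 24.29 i$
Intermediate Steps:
$O{\left(L,P \right)} = 0$
$a{\left(W \right)} = i \sqrt{590}$ ($a{\left(W \right)} = \sqrt{-327 - 263} = \sqrt{-590} = i \sqrt{590}$)
$a{\left(-261 \right)} + d{\left(O{\left(21,19 \right)},-25 \right)} = i \sqrt{590} + \left(122 - 0\right) = i \sqrt{590} + \left(122 + 0\right) = i \sqrt{590} + 122 = 122 + i \sqrt{590}$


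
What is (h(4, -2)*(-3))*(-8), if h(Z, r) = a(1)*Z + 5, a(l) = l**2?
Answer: 216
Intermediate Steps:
h(Z, r) = 5 + Z (h(Z, r) = 1**2*Z + 5 = 1*Z + 5 = Z + 5 = 5 + Z)
(h(4, -2)*(-3))*(-8) = ((5 + 4)*(-3))*(-8) = (9*(-3))*(-8) = -27*(-8) = 216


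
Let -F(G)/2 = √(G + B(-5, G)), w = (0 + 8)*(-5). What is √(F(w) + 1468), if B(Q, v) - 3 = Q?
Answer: √(1468 - 2*I*√42) ≈ 38.315 - 0.1691*I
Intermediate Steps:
B(Q, v) = 3 + Q
w = -40 (w = 8*(-5) = -40)
F(G) = -2*√(-2 + G) (F(G) = -2*√(G + (3 - 5)) = -2*√(G - 2) = -2*√(-2 + G))
√(F(w) + 1468) = √(-2*√(-2 - 40) + 1468) = √(-2*I*√42 + 1468) = √(1468 - 2*I*√42)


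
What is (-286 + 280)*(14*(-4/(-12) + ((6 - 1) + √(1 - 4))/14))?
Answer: -58 - 6*I*√3 ≈ -58.0 - 10.392*I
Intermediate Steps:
(-286 + 280)*(14*(-4/(-12) + ((6 - 1) + √(1 - 4))/14)) = -84*(-4*(-1/12) + (5 + √(-3))*(1/14)) = -84*(⅓ + (5 + I*√3)*(1/14)) = -84*(⅓ + (5/14 + I*√3/14)) = -84*(29/42 + I*√3/14) = -6*(29/3 + I*√3) = -58 - 6*I*√3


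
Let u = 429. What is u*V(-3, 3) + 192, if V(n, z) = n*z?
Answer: -3669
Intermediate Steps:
u*V(-3, 3) + 192 = 429*(-3*3) + 192 = 429*(-9) + 192 = -3861 + 192 = -3669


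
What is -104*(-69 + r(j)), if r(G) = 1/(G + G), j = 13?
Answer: 7172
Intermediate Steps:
r(G) = 1/(2*G)
-104*(-69 + r(j)) = -104*(-69 + (1/2)/13) = -104*(-69 + (1/2)*(1/13)) = -104*(-69 + 1/26) = -104*(-1793/26) = 7172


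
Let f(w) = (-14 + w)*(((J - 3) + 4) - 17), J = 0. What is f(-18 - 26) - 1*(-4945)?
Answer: 5873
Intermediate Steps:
f(w) = 224 - 16*w (f(w) = (-14 + w)*(((0 - 3) + 4) - 17) = (-14 + w)*((-3 + 4) - 17) = (-14 + w)*(1 - 17) = (-14 + w)*(-16) = 224 - 16*w)
f(-18 - 26) - 1*(-4945) = (224 - 16*(-18 - 26)) - 1*(-4945) = (224 - 16*(-44)) + 4945 = (224 + 704) + 4945 = 928 + 4945 = 5873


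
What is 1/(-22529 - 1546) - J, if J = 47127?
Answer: -1134582526/24075 ≈ -47127.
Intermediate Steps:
1/(-22529 - 1546) - J = 1/(-22529 - 1546) - 1*47127 = 1/(-24075) - 47127 = -1/24075 - 47127 = -1134582526/24075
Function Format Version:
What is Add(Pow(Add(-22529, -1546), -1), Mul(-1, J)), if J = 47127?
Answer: Rational(-1134582526, 24075) ≈ -47127.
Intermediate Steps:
Add(Pow(Add(-22529, -1546), -1), Mul(-1, J)) = Add(Pow(Add(-22529, -1546), -1), Mul(-1, 47127)) = Add(Pow(-24075, -1), -47127) = Add(Rational(-1, 24075), -47127) = Rational(-1134582526, 24075)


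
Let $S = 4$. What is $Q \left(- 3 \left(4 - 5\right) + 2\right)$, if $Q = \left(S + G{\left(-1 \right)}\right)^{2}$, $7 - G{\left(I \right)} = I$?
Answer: $720$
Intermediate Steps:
$G{\left(I \right)} = 7 - I$
$Q = 144$ ($Q = \left(4 + \left(7 - -1\right)\right)^{2} = \left(4 + \left(7 + 1\right)\right)^{2} = \left(4 + 8\right)^{2} = 12^{2} = 144$)
$Q \left(- 3 \left(4 - 5\right) + 2\right) = 144 \left(- 3 \left(4 - 5\right) + 2\right) = 144 \left(\left(-3\right) \left(-1\right) + 2\right) = 144 \left(3 + 2\right) = 144 \cdot 5 = 720$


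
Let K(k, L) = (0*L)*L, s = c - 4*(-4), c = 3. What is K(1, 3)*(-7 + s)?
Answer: 0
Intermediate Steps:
s = 19 (s = 3 - 4*(-4) = 3 + 16 = 19)
K(k, L) = 0 (K(k, L) = 0*L = 0)
K(1, 3)*(-7 + s) = 0*(-7 + 19) = 0*12 = 0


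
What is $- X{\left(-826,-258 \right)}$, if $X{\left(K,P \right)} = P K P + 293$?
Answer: $54981571$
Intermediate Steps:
$X{\left(K,P \right)} = 293 + K P^{2}$ ($X{\left(K,P \right)} = K P P + 293 = K P^{2} + 293 = 293 + K P^{2}$)
$- X{\left(-826,-258 \right)} = - (293 - 826 \left(-258\right)^{2}) = - (293 - 54981864) = \left(-1\right) \left(-54981571\right) = 54981571$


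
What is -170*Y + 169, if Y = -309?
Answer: 52699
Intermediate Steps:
-170*Y + 169 = -170*(-309) + 169 = 52530 + 169 = 52699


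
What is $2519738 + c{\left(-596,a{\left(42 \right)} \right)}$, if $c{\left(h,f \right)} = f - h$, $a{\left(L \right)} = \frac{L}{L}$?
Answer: $2520335$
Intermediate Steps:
$a{\left(L \right)} = 1$
$2519738 + c{\left(-596,a{\left(42 \right)} \right)} = 2519738 + \left(1 - -596\right) = 2519738 + \left(1 + 596\right) = 2519738 + 597 = 2520335$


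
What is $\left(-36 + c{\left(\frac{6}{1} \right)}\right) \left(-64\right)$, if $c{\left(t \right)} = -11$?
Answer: $3008$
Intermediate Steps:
$\left(-36 + c{\left(\frac{6}{1} \right)}\right) \left(-64\right) = \left(-36 - 11\right) \left(-64\right) = \left(-47\right) \left(-64\right) = 3008$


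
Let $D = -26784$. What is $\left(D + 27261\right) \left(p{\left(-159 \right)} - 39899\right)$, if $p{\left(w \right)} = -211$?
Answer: $-19132470$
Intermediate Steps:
$\left(D + 27261\right) \left(p{\left(-159 \right)} - 39899\right) = \left(-26784 + 27261\right) \left(-211 - 39899\right) = 477 \left(-40110\right) = -19132470$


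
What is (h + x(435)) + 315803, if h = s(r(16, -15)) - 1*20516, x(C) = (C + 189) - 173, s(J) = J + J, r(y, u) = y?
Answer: 295770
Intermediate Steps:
s(J) = 2*J
x(C) = 16 + C (x(C) = (189 + C) - 173 = 16 + C)
h = -20484 (h = 2*16 - 1*20516 = 32 - 20516 = -20484)
(h + x(435)) + 315803 = (-20484 + (16 + 435)) + 315803 = (-20484 + 451) + 315803 = -20033 + 315803 = 295770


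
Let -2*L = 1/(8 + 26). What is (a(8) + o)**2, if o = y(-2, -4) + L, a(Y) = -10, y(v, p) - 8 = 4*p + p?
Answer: 2241009/4624 ≈ 484.65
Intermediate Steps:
y(v, p) = 8 + 5*p (y(v, p) = 8 + (4*p + p) = 8 + 5*p)
L = -1/68 (L = -1/(2*(8 + 26)) = -1/2/34 = -1/2*1/34 = -1/68 ≈ -0.014706)
o = -817/68 (o = (8 + 5*(-4)) - 1/68 = (8 - 20) - 1/68 = -12 - 1/68 = -817/68 ≈ -12.015)
(a(8) + o)**2 = (-10 - 817/68)**2 = (-1497/68)**2 = 2241009/4624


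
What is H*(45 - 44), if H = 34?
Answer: 34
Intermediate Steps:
H*(45 - 44) = 34*(45 - 44) = 34*1 = 34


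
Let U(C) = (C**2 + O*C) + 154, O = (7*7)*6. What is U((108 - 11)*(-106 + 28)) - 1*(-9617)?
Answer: 55029723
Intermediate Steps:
O = 294 (O = 49*6 = 294)
U(C) = 154 + C**2 + 294*C (U(C) = (C**2 + 294*C) + 154 = 154 + C**2 + 294*C)
U((108 - 11)*(-106 + 28)) - 1*(-9617) = (154 + ((108 - 11)*(-106 + 28))**2 + 294*((108 - 11)*(-106 + 28))) - 1*(-9617) = (154 + (97*(-78))**2 + 294*(97*(-78))) + 9617 = (154 + (-7566)**2 + 294*(-7566)) + 9617 = (154 + 57244356 - 2224404) + 9617 = 55020106 + 9617 = 55029723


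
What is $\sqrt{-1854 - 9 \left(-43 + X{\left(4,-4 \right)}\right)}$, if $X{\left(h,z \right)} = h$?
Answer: $3 i \sqrt{167} \approx 38.769 i$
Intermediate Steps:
$\sqrt{-1854 - 9 \left(-43 + X{\left(4,-4 \right)}\right)} = \sqrt{-1854 - 9 \left(-43 + 4\right)} = \sqrt{-1854 - -351} = \sqrt{-1854 + 351} = \sqrt{-1503} = 3 i \sqrt{167}$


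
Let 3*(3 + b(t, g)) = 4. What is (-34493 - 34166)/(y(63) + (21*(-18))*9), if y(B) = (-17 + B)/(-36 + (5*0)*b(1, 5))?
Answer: 1235862/61259 ≈ 20.174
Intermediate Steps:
b(t, g) = -5/3 (b(t, g) = -3 + (⅓)*4 = -3 + 4/3 = -5/3)
y(B) = 17/36 - B/36 (y(B) = (-17 + B)/(-36 + (5*0)*(-5/3)) = (-17 + B)/(-36 + 0*(-5/3)) = (-17 + B)/(-36 + 0) = (-17 + B)/(-36) = (-17 + B)*(-1/36) = 17/36 - B/36)
(-34493 - 34166)/(y(63) + (21*(-18))*9) = (-34493 - 34166)/((17/36 - 1/36*63) + (21*(-18))*9) = -68659/((17/36 - 7/4) - 378*9) = -68659/(-23/18 - 3402) = -68659/(-61259/18) = -68659*(-18/61259) = 1235862/61259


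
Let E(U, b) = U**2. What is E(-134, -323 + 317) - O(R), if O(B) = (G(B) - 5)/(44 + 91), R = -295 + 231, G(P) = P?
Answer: 808043/45 ≈ 17957.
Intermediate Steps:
R = -64
O(B) = -1/27 + B/135 (O(B) = (B - 5)/(44 + 91) = (-5 + B)/135 = (-5 + B)*(1/135) = -1/27 + B/135)
E(-134, -323 + 317) - O(R) = (-134)**2 - (-1/27 + (1/135)*(-64)) = 17956 - (-1/27 - 64/135) = 17956 - 1*(-23/45) = 17956 + 23/45 = 808043/45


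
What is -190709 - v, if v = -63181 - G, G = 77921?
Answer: -49607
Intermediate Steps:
v = -141102 (v = -63181 - 1*77921 = -63181 - 77921 = -141102)
-190709 - v = -190709 - 1*(-141102) = -190709 + 141102 = -49607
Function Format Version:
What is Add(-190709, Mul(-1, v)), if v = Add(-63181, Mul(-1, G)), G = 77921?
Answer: -49607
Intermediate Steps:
v = -141102 (v = Add(-63181, Mul(-1, 77921)) = Add(-63181, -77921) = -141102)
Add(-190709, Mul(-1, v)) = Add(-190709, Mul(-1, -141102)) = Add(-190709, 141102) = -49607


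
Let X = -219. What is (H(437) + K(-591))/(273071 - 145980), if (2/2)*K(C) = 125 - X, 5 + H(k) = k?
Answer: 776/127091 ≈ 0.0061059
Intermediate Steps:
H(k) = -5 + k
K(C) = 344 (K(C) = 125 - 1*(-219) = 125 + 219 = 344)
(H(437) + K(-591))/(273071 - 145980) = ((-5 + 437) + 344)/(273071 - 145980) = (432 + 344)/127091 = 776*(1/127091) = 776/127091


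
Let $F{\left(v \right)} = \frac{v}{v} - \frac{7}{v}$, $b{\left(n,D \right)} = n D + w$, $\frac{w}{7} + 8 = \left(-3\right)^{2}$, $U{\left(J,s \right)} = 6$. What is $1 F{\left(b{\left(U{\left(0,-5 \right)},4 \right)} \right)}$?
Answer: $\frac{24}{31} \approx 0.77419$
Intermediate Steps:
$w = 7$ ($w = -56 + 7 \left(-3\right)^{2} = -56 + 7 \cdot 9 = -56 + 63 = 7$)
$b{\left(n,D \right)} = 7 + D n$ ($b{\left(n,D \right)} = n D + 7 = D n + 7 = 7 + D n$)
$F{\left(v \right)} = 1 - \frac{7}{v}$
$1 F{\left(b{\left(U{\left(0,-5 \right)},4 \right)} \right)} = 1 \frac{-7 + \left(7 + 4 \cdot 6\right)}{7 + 4 \cdot 6} = 1 \frac{-7 + \left(7 + 24\right)}{7 + 24} = 1 \frac{-7 + 31}{31} = 1 \cdot \frac{1}{31} \cdot 24 = 1 \cdot \frac{24}{31} = \frac{24}{31}$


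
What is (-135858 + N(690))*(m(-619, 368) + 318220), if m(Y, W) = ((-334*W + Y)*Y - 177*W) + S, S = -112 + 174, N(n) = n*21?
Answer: -9311211566280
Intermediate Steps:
N(n) = 21*n
S = 62
m(Y, W) = 62 - 177*W + Y*(Y - 334*W) (m(Y, W) = ((-334*W + Y)*Y - 177*W) + 62 = ((Y - 334*W)*Y - 177*W) + 62 = (Y*(Y - 334*W) - 177*W) + 62 = (-177*W + Y*(Y - 334*W)) + 62 = 62 - 177*W + Y*(Y - 334*W))
(-135858 + N(690))*(m(-619, 368) + 318220) = (-135858 + 21*690)*((62 + (-619)**2 - 177*368 - 334*368*(-619)) + 318220) = (-135858 + 14490)*((62 + 383161 - 65136 + 76082528) + 318220) = -121368*(76400615 + 318220) = -121368*76718835 = -9311211566280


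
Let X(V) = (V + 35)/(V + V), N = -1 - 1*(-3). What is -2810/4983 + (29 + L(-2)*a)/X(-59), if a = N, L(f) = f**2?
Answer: 3614723/19932 ≈ 181.35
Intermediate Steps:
N = 2 (N = -1 + 3 = 2)
X(V) = (35 + V)/(2*V) (X(V) = (35 + V)/((2*V)) = (35 + V)*(1/(2*V)) = (35 + V)/(2*V))
a = 2
-2810/4983 + (29 + L(-2)*a)/X(-59) = -2810/4983 + (29 + (-2)**2*2)/(((1/2)*(35 - 59)/(-59))) = -2810*1/4983 + (29 + 4*2)/(((1/2)*(-1/59)*(-24))) = -2810/4983 + (29 + 8)/(12/59) = -2810/4983 + 37*(59/12) = -2810/4983 + 2183/12 = 3614723/19932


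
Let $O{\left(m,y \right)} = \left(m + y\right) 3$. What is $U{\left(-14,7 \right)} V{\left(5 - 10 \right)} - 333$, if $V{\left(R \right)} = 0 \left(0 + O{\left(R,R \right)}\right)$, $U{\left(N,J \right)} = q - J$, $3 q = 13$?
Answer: $-333$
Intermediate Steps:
$q = \frac{13}{3}$ ($q = \frac{1}{3} \cdot 13 = \frac{13}{3} \approx 4.3333$)
$U{\left(N,J \right)} = \frac{13}{3} - J$
$O{\left(m,y \right)} = 3 m + 3 y$
$V{\left(R \right)} = 0$ ($V{\left(R \right)} = 0 \left(0 + \left(3 R + 3 R\right)\right) = 0 \left(0 + 6 R\right) = 0 \cdot 6 R = 0$)
$U{\left(-14,7 \right)} V{\left(5 - 10 \right)} - 333 = \left(\frac{13}{3} - 7\right) 0 - 333 = \left(- \frac{8}{3}\right) 0 - 333 = 0 - 333 = -333$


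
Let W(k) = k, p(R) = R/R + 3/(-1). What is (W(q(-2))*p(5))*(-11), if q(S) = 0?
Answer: 0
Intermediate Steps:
p(R) = -2 (p(R) = 1 + 3*(-1) = 1 - 3 = -2)
(W(q(-2))*p(5))*(-11) = (0*(-2))*(-11) = 0*(-11) = 0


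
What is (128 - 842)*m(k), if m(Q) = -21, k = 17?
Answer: 14994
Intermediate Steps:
(128 - 842)*m(k) = (128 - 842)*(-21) = -714*(-21) = 14994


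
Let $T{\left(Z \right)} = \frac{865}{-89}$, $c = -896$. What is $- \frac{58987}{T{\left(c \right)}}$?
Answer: $\frac{5249843}{865} \approx 6069.2$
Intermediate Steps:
$T{\left(Z \right)} = - \frac{865}{89}$ ($T{\left(Z \right)} = 865 \left(- \frac{1}{89}\right) = - \frac{865}{89}$)
$- \frac{58987}{T{\left(c \right)}} = - \frac{58987}{- \frac{865}{89}} = \left(-58987\right) \left(- \frac{89}{865}\right) = \frac{5249843}{865}$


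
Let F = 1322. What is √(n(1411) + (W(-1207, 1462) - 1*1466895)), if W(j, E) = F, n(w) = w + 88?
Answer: 17*I*√5066 ≈ 1210.0*I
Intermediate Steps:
n(w) = 88 + w
W(j, E) = 1322
√(n(1411) + (W(-1207, 1462) - 1*1466895)) = √((88 + 1411) + (1322 - 1*1466895)) = √(1499 + (1322 - 1466895)) = √(1499 - 1465573) = √(-1464074) = 17*I*√5066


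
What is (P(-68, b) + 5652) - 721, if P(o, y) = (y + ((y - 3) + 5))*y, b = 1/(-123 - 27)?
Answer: 55473601/11250 ≈ 4931.0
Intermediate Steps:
b = -1/150 (b = 1/(-150) = -1/150 ≈ -0.0066667)
P(o, y) = y*(2 + 2*y) (P(o, y) = (y + ((-3 + y) + 5))*y = (y + (2 + y))*y = (2 + 2*y)*y = y*(2 + 2*y))
(P(-68, b) + 5652) - 721 = (2*(-1/150)*(1 - 1/150) + 5652) - 721 = (2*(-1/150)*(149/150) + 5652) - 721 = (-149/11250 + 5652) - 721 = 63584851/11250 - 721 = 55473601/11250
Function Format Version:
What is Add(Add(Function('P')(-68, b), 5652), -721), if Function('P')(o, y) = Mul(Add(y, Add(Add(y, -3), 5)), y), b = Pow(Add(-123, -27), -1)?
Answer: Rational(55473601, 11250) ≈ 4931.0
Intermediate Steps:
b = Rational(-1, 150) (b = Pow(-150, -1) = Rational(-1, 150) ≈ -0.0066667)
Function('P')(o, y) = Mul(y, Add(2, Mul(2, y))) (Function('P')(o, y) = Mul(Add(y, Add(Add(-3, y), 5)), y) = Mul(Add(y, Add(2, y)), y) = Mul(Add(2, Mul(2, y)), y) = Mul(y, Add(2, Mul(2, y))))
Add(Add(Function('P')(-68, b), 5652), -721) = Add(Add(Mul(2, Rational(-1, 150), Add(1, Rational(-1, 150))), 5652), -721) = Add(Add(Mul(2, Rational(-1, 150), Rational(149, 150)), 5652), -721) = Add(Add(Rational(-149, 11250), 5652), -721) = Add(Rational(63584851, 11250), -721) = Rational(55473601, 11250)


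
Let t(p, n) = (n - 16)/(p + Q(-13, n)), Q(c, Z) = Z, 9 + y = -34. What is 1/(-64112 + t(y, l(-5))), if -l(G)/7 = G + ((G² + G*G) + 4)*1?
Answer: -386/24746873 ≈ -1.5598e-5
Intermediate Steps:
y = -43 (y = -9 - 34 = -43)
l(G) = -28 - 14*G² - 7*G (l(G) = -7*(G + ((G² + G*G) + 4)*1) = -7*(G + ((G² + G²) + 4)*1) = -7*(G + (2*G² + 4)*1) = -7*(G + (4 + 2*G²)*1) = -7*(G + (4 + 2*G²)) = -7*(4 + G + 2*G²) = -28 - 14*G² - 7*G)
t(p, n) = (-16 + n)/(n + p) (t(p, n) = (n - 16)/(p + n) = (-16 + n)/(n + p))
1/(-64112 + t(y, l(-5))) = 1/(-64112 + (-16 + (-28 - 14*(-5)² - 7*(-5)))/((-28 - 14*(-5)² - 7*(-5)) - 43)) = 1/(-64112 + (-16 + (-28 - 14*25 + 35))/((-28 - 14*25 + 35) - 43)) = 1/(-64112 + (-16 + (-28 - 350 + 35))/((-28 - 350 + 35) - 43)) = 1/(-64112 + (-16 - 343)/(-343 - 43)) = 1/(-64112 - 359/(-386)) = 1/(-64112 - 1/386*(-359)) = 1/(-64112 + 359/386) = 1/(-24746873/386) = -386/24746873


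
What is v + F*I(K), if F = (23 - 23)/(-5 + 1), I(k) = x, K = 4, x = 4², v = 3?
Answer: 3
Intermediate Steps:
x = 16
I(k) = 16
F = 0 (F = 0/(-4) = 0*(-¼) = 0)
v + F*I(K) = 3 + 0*16 = 3 + 0 = 3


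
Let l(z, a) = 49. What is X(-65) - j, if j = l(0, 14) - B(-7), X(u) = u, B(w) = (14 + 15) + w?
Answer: -92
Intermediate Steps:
B(w) = 29 + w
j = 27 (j = 49 - (29 - 7) = 49 - 1*22 = 49 - 22 = 27)
X(-65) - j = -65 - 1*27 = -65 - 27 = -92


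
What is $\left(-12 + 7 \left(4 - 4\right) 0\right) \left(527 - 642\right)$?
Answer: $1380$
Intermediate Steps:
$\left(-12 + 7 \left(4 - 4\right) 0\right) \left(527 - 642\right) = \left(-12 + 7 \cdot 0 \cdot 0\right) \left(-115\right) = \left(-12 + 7 \cdot 0\right) \left(-115\right) = \left(-12 + 0\right) \left(-115\right) = \left(-12\right) \left(-115\right) = 1380$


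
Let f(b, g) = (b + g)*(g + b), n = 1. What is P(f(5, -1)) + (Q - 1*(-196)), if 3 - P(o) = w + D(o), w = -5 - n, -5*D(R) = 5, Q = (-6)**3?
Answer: -10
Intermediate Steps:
Q = -216
D(R) = -1 (D(R) = -1/5*5 = -1)
f(b, g) = (b + g)**2 (f(b, g) = (b + g)*(b + g) = (b + g)**2)
w = -6 (w = -5 - 1*1 = -5 - 1 = -6)
P(o) = 10 (P(o) = 3 - (-6 - 1) = 3 - 1*(-7) = 3 + 7 = 10)
P(f(5, -1)) + (Q - 1*(-196)) = 10 + (-216 - 1*(-196)) = 10 + (-216 + 196) = 10 - 20 = -10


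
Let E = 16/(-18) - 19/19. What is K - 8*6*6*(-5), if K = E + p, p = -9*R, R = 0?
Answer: 12943/9 ≈ 1438.1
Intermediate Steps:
E = -17/9 (E = 16*(-1/18) - 19*1/19 = -8/9 - 1 = -17/9 ≈ -1.8889)
p = 0 (p = -9*0 = 0)
K = -17/9 (K = -17/9 + 0 = -17/9 ≈ -1.8889)
K - 8*6*6*(-5) = -17/9 - 8*6*6*(-5) = -17/9 - 288*(-5) = -17/9 - 8*(-180) = -17/9 + 1440 = 12943/9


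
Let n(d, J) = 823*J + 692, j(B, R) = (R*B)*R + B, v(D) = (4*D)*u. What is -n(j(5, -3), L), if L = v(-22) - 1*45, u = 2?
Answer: 181191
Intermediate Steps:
v(D) = 8*D (v(D) = (4*D)*2 = 8*D)
L = -221 (L = 8*(-22) - 1*45 = -176 - 45 = -221)
j(B, R) = B + B*R² (j(B, R) = (B*R)*R + B = B*R² + B = B + B*R²)
n(d, J) = 692 + 823*J
-n(j(5, -3), L) = -(692 + 823*(-221)) = -(692 - 181883) = -1*(-181191) = 181191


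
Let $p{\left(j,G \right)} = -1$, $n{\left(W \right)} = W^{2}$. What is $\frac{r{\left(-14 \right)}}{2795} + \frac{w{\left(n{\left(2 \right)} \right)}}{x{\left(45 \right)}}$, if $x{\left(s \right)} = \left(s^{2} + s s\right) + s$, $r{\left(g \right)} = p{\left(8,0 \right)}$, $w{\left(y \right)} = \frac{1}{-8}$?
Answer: $- \frac{547}{1408680} \approx -0.00038831$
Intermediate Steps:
$w{\left(y \right)} = - \frac{1}{8}$
$r{\left(g \right)} = -1$
$x{\left(s \right)} = s + 2 s^{2}$ ($x{\left(s \right)} = \left(s^{2} + s^{2}\right) + s = 2 s^{2} + s = s + 2 s^{2}$)
$\frac{r{\left(-14 \right)}}{2795} + \frac{w{\left(n{\left(2 \right)} \right)}}{x{\left(45 \right)}} = - \frac{1}{2795} - \frac{1}{8 \cdot 45 \left(1 + 2 \cdot 45\right)} = \left(-1\right) \frac{1}{2795} - \frac{1}{8 \cdot 45 \left(1 + 90\right)} = - \frac{1}{2795} - \frac{1}{8 \cdot 45 \cdot 91} = - \frac{1}{2795} - \frac{1}{8 \cdot 4095} = - \frac{1}{2795} - \frac{1}{32760} = - \frac{547}{1408680}$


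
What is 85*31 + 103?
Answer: 2738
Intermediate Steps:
85*31 + 103 = 2635 + 103 = 2738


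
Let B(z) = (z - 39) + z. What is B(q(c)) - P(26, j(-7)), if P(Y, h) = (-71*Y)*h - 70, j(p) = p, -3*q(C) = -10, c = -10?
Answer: -38653/3 ≈ -12884.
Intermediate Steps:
q(C) = 10/3 (q(C) = -1/3*(-10) = 10/3)
P(Y, h) = -70 - 71*Y*h (P(Y, h) = -71*Y*h - 70 = -70 - 71*Y*h)
B(z) = -39 + 2*z (B(z) = (-39 + z) + z = -39 + 2*z)
B(q(c)) - P(26, j(-7)) = (-39 + 2*(10/3)) - (-70 - 71*26*(-7)) = (-39 + 20/3) - (-70 + 12922) = -97/3 - 1*12852 = -97/3 - 12852 = -38653/3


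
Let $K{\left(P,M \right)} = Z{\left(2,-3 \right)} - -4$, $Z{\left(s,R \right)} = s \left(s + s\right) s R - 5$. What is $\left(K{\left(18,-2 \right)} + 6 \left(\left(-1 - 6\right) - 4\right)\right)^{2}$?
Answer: $13225$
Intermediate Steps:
$Z{\left(s,R \right)} = -5 + 2 R s^{3}$ ($Z{\left(s,R \right)} = s 2 s s R - 5 = 2 s^{2} s R - 5 = 2 s^{3} R - 5 = 2 R s^{3} - 5 = -5 + 2 R s^{3}$)
$K{\left(P,M \right)} = -49$ ($K{\left(P,M \right)} = \left(-5 + 2 \left(-3\right) 2^{3}\right) - -4 = \left(-5 + 2 \left(-3\right) 8\right) + 4 = \left(-5 - 48\right) + 4 = -53 + 4 = -49$)
$\left(K{\left(18,-2 \right)} + 6 \left(\left(-1 - 6\right) - 4\right)\right)^{2} = \left(-49 + 6 \left(\left(-1 - 6\right) - 4\right)\right)^{2} = \left(-49 + 6 \left(-7 - 4\right)\right)^{2} = \left(-49 + 6 \left(-11\right)\right)^{2} = \left(-49 - 66\right)^{2} = \left(-115\right)^{2} = 13225$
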